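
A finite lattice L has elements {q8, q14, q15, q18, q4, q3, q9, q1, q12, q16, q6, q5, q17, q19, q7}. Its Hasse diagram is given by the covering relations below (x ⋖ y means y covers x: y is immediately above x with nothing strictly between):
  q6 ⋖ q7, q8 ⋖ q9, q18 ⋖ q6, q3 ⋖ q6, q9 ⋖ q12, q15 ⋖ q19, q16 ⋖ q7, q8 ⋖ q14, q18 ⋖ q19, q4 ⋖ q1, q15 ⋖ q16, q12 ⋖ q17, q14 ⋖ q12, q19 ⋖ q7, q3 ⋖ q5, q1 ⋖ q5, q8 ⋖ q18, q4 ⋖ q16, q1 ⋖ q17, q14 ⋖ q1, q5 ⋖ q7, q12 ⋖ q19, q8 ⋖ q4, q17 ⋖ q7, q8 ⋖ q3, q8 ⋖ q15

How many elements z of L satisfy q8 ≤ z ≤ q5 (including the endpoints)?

The interval [q8, q5] = {q1, q14, q3, q4, q5, q8}, which has 6 elements.

6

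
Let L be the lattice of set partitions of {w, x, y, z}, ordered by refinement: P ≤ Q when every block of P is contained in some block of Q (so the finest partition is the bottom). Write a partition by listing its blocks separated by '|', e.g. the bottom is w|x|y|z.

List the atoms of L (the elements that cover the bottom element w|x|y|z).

The atoms are exactly the elements that cover w|x|y|z: wx|y|z, wy|x|z, wz|x|y, w|xy|z, w|xz|y, w|x|yz.

wx|y|z, wy|x|z, wz|x|y, w|xy|z, w|xz|y, w|x|yz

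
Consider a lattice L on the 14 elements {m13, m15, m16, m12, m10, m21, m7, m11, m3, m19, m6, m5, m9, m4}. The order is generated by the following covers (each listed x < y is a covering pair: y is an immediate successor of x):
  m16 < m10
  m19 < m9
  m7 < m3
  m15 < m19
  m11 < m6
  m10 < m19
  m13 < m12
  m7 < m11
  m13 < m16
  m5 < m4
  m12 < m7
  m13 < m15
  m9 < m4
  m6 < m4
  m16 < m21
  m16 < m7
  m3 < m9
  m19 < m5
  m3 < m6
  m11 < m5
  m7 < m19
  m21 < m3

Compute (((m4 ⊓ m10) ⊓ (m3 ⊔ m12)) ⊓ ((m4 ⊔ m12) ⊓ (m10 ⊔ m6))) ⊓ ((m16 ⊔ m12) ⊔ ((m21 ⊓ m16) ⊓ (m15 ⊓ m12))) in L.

m4 ∧ m10 = m10
m3 ∨ m12 = m3
m10 ∧ m3 = m16
m4 ∨ m12 = m4
m10 ∨ m6 = m4
m4 ∧ m4 = m4
m16 ∧ m4 = m16
m16 ∨ m12 = m7
m21 ∧ m16 = m16
m15 ∧ m12 = m13
m16 ∧ m13 = m13
m7 ∨ m13 = m7
m16 ∧ m7 = m16

m16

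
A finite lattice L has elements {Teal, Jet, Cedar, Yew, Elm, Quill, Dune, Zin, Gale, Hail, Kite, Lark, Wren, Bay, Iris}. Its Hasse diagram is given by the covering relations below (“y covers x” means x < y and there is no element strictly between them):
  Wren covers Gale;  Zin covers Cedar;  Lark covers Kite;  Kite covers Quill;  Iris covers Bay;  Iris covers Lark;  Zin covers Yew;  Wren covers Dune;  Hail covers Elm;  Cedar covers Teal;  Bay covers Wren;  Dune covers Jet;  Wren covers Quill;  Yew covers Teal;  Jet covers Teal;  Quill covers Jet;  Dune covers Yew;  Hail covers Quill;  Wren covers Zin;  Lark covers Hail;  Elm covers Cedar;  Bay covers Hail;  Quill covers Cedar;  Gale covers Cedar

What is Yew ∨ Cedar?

Common upper bounds of {Yew, Cedar}: Bay, Iris, Wren, Zin.
The least among these is Zin.

Zin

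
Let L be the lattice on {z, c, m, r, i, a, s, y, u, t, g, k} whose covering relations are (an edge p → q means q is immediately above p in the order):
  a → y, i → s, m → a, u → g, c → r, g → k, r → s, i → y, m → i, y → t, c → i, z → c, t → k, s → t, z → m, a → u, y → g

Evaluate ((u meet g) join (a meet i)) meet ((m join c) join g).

u

u ∧ g = u
a ∧ i = m
u ∨ m = u
m ∨ c = i
i ∨ g = g
u ∧ g = u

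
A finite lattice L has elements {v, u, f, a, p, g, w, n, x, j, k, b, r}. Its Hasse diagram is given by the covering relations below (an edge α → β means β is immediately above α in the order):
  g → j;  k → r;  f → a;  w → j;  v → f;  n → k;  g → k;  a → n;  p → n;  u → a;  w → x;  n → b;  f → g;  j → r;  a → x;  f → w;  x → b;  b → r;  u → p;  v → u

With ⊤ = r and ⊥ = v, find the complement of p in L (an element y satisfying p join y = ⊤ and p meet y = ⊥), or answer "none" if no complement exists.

j

Need y with p ∨ y = r and p ∧ y = v.
Checking each element gives: j.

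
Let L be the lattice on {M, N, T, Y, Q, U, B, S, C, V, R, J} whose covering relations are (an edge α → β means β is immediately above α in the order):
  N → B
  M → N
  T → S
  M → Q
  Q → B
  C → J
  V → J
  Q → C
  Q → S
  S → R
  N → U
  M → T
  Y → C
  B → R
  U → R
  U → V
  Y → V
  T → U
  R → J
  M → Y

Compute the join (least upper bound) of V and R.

Common upper bounds of {V, R}: J.
The least among these is J.

J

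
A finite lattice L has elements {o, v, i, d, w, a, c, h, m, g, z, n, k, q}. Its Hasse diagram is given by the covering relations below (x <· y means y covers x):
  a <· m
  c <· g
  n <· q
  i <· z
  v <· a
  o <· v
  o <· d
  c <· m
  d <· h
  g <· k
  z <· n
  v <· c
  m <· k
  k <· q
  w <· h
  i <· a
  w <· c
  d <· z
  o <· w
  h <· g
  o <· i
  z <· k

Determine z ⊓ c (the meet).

Common lower bounds of {z, c}: o.
The greatest among these is o.

o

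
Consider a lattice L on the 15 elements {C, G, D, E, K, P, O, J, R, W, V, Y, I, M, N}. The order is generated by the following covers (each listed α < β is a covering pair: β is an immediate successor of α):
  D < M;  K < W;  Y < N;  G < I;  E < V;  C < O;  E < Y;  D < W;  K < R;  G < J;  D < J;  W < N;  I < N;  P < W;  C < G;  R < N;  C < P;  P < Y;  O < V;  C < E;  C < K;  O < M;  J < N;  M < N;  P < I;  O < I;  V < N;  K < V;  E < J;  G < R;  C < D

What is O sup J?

N

Common upper bounds of {O, J}: N.
The least among these is N.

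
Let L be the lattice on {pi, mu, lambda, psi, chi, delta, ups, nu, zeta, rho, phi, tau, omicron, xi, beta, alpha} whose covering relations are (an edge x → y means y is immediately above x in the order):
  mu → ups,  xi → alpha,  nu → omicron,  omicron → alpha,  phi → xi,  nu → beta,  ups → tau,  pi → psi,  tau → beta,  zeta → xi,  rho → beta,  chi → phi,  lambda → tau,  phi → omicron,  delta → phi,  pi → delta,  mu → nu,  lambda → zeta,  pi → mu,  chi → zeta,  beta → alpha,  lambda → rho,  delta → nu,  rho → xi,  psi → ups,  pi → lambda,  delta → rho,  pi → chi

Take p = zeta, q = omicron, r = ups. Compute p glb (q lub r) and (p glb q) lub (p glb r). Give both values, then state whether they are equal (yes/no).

q lub r = alpha, so p glb (q lub r) = zeta glb alpha = zeta.
p glb q = chi and p glb r = pi, so (p glb q) lub (p glb r) = chi lub pi = chi.
Equal: no.

zeta; chi; no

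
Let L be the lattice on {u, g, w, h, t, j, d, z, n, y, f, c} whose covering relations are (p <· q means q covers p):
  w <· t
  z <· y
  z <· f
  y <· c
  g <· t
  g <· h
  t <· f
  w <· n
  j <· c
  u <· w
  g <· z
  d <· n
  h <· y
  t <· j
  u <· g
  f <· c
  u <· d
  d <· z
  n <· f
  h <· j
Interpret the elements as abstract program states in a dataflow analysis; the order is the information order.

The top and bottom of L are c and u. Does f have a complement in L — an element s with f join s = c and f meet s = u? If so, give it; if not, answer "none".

For every candidate s, either f ∨ s ≠ c or f ∧ s ≠ u; no complement exists.

none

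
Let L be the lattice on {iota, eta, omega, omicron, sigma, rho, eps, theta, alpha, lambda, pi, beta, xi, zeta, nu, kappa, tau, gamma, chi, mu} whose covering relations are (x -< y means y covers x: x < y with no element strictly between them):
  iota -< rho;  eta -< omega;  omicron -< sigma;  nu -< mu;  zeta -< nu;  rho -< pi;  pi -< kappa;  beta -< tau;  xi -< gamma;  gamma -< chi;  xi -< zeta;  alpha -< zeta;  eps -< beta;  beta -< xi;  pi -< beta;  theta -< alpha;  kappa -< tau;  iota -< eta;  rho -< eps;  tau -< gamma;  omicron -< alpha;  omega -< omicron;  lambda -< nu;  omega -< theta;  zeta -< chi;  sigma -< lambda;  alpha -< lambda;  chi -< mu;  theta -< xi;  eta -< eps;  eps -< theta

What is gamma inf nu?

Common lower bounds of {gamma, nu}: beta, eps, eta, iota, omega, pi, rho, theta, xi.
The greatest among these is xi.

xi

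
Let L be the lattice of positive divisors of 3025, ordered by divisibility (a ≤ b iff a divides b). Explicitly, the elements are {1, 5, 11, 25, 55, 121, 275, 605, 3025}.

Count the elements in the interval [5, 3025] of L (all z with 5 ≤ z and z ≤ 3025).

The interval [5, 3025] = {25, 275, 3025, 5, 55, 605}, which has 6 elements.

6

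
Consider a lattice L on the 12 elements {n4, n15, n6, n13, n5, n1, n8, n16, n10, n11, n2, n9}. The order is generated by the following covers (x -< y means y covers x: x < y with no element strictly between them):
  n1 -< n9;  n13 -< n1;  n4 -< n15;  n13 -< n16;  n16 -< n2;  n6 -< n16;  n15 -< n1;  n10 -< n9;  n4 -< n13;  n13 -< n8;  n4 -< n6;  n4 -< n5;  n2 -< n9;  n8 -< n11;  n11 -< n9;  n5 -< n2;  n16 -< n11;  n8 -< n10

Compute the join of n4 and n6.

Common upper bounds of {n4, n6}: n11, n16, n2, n6, n9.
The least among these is n6.

n6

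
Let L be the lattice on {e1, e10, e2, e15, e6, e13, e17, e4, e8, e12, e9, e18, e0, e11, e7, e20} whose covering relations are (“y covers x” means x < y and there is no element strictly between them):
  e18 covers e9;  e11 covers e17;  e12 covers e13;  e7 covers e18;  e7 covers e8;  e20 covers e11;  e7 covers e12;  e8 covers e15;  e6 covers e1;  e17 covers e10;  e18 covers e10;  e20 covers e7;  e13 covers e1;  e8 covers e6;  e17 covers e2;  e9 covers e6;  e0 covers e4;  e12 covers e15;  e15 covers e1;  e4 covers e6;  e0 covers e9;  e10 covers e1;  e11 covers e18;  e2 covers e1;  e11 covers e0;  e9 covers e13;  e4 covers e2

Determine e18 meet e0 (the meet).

e9

Common lower bounds of {e18, e0}: e1, e13, e6, e9.
The greatest among these is e9.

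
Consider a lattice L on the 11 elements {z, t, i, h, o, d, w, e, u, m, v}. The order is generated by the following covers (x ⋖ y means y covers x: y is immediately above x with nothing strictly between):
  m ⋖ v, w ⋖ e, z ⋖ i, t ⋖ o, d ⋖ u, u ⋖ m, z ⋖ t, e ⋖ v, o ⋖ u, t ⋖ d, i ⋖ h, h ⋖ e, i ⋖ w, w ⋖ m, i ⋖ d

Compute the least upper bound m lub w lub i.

Common upper bounds of {m, w, i}: m, v.
The least among these is m.

m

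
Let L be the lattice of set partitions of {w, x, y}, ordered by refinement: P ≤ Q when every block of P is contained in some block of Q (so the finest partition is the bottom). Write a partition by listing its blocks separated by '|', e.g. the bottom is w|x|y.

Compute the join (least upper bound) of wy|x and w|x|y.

Common upper bounds of {wy|x, w|x|y}: wxy, wy|x.
The least among these is wy|x.

wy|x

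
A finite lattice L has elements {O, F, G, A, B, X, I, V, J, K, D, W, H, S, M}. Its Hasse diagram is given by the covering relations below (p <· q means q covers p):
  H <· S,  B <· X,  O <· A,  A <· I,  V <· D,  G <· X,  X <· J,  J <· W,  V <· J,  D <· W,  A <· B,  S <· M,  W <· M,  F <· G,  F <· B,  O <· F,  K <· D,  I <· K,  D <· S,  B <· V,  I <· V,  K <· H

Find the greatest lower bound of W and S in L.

D

Common lower bounds of {W, S}: A, B, D, F, I, K, O, V.
The greatest among these is D.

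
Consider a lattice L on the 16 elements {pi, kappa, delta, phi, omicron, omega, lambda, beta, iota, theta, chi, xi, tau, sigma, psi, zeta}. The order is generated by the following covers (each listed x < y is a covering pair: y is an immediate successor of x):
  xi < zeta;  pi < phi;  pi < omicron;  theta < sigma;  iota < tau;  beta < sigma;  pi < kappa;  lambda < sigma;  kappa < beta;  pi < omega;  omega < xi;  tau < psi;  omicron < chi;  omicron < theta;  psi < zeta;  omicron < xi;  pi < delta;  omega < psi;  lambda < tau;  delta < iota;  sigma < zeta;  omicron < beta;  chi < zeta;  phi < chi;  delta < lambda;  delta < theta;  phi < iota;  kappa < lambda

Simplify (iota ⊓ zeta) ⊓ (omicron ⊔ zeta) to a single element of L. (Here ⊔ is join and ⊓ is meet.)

iota

iota ∧ zeta = iota
omicron ∨ zeta = zeta
iota ∧ zeta = iota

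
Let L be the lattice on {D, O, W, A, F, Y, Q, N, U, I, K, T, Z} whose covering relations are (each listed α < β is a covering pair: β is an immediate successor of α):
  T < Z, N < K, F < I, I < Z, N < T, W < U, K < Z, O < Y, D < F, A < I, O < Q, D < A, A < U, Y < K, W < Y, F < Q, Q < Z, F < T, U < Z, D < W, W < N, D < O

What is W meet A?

D

Common lower bounds of {W, A}: D.
The greatest among these is D.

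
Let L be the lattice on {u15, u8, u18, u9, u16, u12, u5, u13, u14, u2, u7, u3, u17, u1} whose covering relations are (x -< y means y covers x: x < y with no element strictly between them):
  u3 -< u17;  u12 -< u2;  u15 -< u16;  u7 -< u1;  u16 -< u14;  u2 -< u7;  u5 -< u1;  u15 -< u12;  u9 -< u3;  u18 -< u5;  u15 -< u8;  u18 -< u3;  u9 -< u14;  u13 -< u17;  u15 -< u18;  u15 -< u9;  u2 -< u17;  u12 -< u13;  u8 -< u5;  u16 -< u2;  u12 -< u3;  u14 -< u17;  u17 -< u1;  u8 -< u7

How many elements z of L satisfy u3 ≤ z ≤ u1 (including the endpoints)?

3

The interval [u3, u1] = {u1, u17, u3}, which has 3 elements.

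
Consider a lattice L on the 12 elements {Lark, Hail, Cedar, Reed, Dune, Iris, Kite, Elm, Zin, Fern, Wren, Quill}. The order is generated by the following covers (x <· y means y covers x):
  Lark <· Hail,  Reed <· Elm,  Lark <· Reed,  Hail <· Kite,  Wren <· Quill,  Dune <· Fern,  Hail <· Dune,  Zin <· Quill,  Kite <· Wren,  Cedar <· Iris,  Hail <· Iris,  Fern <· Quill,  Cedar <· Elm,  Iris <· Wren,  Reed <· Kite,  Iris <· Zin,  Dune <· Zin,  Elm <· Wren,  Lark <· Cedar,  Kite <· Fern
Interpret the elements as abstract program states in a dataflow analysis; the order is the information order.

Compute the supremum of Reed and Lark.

Reed

Common upper bounds of {Reed, Lark}: Elm, Fern, Kite, Quill, Reed, Wren.
The least among these is Reed.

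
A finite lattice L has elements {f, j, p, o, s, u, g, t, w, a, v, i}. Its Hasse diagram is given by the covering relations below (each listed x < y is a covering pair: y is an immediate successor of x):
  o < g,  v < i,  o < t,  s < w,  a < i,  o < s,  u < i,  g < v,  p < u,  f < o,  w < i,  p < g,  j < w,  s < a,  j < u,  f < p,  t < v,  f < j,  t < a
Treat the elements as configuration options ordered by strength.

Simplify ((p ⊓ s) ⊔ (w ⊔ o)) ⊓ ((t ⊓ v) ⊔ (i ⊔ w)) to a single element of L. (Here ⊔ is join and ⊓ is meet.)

p ∧ s = f
w ∨ o = w
f ∨ w = w
t ∧ v = t
i ∨ w = i
t ∨ i = i
w ∧ i = w

w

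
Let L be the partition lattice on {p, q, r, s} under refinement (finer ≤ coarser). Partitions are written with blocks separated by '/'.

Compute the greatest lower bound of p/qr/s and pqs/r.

Common lower bounds of {p/qr/s, pqs/r}: p/q/r/s.
The greatest among these is p/q/r/s.

p/q/r/s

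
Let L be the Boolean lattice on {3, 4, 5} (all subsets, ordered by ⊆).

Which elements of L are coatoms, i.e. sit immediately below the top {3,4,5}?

{3,4}, {3,5}, {4,5}

The coatoms are exactly the elements covered by {3,4,5}: {3,4}, {3,5}, {4,5}.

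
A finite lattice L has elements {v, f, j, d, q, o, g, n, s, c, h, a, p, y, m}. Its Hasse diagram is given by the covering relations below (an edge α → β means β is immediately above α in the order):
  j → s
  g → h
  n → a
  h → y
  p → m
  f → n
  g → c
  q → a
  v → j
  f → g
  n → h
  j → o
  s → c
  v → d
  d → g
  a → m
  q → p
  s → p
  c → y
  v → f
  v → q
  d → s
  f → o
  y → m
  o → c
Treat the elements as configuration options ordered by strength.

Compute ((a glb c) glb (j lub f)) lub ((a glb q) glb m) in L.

a

a ∧ c = f
j ∨ f = o
f ∧ o = f
a ∧ q = q
q ∧ m = q
f ∨ q = a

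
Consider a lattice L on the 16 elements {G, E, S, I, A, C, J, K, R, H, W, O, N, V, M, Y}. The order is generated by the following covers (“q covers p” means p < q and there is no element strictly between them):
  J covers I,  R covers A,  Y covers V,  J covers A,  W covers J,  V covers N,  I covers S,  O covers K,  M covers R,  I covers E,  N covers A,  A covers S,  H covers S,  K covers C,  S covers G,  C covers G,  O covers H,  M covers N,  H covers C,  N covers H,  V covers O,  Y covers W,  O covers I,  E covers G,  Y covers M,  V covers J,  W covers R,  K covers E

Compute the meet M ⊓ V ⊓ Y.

Common lower bounds of {M, V, Y}: A, C, G, H, N, S.
The greatest among these is N.

N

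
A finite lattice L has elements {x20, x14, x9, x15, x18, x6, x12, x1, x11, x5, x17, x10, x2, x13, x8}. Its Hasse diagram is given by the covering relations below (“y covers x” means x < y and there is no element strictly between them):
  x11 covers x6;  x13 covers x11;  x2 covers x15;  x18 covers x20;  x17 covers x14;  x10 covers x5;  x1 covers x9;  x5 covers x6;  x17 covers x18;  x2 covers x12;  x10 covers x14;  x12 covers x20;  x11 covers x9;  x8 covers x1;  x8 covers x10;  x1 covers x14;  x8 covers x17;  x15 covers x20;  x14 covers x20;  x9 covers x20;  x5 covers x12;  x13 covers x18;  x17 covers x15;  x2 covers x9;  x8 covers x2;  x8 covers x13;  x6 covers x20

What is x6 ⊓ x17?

Common lower bounds of {x6, x17}: x20.
The greatest among these is x20.

x20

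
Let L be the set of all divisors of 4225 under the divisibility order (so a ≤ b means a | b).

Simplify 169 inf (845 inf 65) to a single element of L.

13

845 ∧ 65 = 65
169 ∧ 65 = 13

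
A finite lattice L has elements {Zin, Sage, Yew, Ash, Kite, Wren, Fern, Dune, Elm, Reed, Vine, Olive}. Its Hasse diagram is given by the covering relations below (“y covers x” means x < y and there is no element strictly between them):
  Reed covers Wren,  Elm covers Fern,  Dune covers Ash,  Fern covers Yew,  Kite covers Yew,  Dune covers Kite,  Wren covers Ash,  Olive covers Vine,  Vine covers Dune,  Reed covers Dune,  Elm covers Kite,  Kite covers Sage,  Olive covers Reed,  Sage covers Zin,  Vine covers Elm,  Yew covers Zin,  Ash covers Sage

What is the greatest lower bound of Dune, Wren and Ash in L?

Common lower bounds of {Dune, Wren, Ash}: Ash, Sage, Zin.
The greatest among these is Ash.

Ash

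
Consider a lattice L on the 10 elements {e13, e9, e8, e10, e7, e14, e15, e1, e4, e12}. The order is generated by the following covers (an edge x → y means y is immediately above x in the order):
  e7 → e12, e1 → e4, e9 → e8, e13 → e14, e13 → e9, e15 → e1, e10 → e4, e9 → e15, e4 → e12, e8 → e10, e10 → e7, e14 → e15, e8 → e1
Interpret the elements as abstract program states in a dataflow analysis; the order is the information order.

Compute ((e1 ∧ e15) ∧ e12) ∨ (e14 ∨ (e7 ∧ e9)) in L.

e15

e1 ∧ e15 = e15
e15 ∧ e12 = e15
e7 ∧ e9 = e9
e14 ∨ e9 = e15
e15 ∨ e15 = e15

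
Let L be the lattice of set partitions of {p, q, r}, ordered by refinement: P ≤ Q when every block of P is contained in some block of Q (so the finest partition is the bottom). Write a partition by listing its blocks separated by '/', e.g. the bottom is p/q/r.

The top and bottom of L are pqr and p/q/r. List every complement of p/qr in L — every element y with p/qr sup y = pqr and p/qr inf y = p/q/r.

pq/r, pr/q

Need y with p/qr ∨ y = pqr and p/qr ∧ y = p/q/r.
Checking each element gives: pq/r, pr/q.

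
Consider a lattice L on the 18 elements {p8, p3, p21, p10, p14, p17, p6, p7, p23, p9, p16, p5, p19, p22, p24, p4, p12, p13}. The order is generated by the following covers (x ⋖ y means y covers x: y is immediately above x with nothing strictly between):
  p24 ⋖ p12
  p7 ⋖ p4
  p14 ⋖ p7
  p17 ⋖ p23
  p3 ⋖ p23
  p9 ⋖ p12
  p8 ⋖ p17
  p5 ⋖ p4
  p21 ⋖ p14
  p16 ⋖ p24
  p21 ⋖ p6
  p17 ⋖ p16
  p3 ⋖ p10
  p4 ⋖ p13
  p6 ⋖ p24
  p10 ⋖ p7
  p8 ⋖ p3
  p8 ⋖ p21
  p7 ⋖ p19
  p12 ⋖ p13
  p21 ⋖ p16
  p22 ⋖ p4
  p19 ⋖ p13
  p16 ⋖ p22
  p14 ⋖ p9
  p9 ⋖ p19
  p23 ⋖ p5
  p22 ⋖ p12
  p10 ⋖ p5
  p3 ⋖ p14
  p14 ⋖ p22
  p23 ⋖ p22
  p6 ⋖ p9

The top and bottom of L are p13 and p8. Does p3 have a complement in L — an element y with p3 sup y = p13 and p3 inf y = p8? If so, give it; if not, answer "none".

none

For every candidate y, either p3 ∨ y ≠ p13 or p3 ∧ y ≠ p8; no complement exists.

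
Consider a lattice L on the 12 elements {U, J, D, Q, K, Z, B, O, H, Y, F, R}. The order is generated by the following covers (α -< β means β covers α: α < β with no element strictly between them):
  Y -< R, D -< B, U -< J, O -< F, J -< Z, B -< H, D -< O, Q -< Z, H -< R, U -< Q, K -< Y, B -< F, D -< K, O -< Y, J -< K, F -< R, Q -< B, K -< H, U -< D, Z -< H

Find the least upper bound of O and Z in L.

R

Common upper bounds of {O, Z}: R.
The least among these is R.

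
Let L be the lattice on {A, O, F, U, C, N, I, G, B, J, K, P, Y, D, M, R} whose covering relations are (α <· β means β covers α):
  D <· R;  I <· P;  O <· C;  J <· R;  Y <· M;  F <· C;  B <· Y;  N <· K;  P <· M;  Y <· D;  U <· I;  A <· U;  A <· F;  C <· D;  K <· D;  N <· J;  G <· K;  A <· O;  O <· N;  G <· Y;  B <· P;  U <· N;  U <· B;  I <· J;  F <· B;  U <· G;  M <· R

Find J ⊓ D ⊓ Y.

Common lower bounds of {J, D, Y}: A, U.
The greatest among these is U.

U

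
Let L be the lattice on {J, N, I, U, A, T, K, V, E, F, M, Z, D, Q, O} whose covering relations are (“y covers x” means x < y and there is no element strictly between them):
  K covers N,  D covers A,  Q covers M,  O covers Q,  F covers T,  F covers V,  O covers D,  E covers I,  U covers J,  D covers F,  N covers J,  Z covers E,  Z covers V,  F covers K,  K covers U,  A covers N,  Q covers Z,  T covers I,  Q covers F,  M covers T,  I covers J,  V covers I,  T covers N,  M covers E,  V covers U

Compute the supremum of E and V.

Z

Common upper bounds of {E, V}: O, Q, Z.
The least among these is Z.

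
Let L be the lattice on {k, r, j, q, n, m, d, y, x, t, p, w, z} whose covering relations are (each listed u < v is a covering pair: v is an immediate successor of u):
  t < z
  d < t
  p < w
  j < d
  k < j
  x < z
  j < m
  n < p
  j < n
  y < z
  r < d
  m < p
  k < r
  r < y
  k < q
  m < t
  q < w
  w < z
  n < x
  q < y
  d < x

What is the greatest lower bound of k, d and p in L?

Common lower bounds of {k, d, p}: k.
The greatest among these is k.

k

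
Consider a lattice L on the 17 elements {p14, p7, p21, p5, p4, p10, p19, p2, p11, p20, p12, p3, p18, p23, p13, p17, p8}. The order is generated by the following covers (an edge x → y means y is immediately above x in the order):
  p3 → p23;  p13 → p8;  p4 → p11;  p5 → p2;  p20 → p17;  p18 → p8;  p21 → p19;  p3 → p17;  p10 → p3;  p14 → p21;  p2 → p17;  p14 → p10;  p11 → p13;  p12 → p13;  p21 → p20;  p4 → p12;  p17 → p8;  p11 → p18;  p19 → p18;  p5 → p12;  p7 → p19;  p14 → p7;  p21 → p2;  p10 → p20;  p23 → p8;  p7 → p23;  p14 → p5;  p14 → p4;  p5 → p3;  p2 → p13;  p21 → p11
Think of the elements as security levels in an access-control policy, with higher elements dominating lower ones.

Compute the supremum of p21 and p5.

p2

Common upper bounds of {p21, p5}: p13, p17, p2, p8.
The least among these is p2.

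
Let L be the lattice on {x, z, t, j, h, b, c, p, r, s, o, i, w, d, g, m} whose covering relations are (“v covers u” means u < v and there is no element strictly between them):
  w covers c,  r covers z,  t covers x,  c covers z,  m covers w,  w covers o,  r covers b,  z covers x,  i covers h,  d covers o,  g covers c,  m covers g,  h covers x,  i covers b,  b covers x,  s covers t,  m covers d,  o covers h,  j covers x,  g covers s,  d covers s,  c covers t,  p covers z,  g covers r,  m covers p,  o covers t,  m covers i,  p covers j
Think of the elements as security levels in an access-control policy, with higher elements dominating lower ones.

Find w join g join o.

m

Common upper bounds of {w, g, o}: m.
The least among these is m.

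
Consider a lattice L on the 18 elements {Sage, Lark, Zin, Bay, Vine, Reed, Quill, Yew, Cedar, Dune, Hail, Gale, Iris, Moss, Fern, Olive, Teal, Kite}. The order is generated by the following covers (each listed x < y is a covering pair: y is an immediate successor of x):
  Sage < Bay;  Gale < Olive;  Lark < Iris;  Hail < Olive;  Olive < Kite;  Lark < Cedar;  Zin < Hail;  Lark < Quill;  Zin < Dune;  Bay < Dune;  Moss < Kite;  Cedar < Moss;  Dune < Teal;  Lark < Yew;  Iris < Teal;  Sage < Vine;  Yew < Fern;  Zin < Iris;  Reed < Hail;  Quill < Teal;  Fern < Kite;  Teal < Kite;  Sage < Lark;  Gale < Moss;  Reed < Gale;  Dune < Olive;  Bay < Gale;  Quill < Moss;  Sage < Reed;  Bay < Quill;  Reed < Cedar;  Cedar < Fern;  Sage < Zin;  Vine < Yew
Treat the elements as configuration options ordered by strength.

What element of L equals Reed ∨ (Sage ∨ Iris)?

Sage ∨ Iris = Iris
Reed ∨ Iris = Kite

Kite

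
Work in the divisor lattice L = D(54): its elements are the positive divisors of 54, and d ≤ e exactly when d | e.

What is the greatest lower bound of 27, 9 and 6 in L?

3

Common lower bounds of {27, 9, 6}: 1, 3.
The greatest among these is 3.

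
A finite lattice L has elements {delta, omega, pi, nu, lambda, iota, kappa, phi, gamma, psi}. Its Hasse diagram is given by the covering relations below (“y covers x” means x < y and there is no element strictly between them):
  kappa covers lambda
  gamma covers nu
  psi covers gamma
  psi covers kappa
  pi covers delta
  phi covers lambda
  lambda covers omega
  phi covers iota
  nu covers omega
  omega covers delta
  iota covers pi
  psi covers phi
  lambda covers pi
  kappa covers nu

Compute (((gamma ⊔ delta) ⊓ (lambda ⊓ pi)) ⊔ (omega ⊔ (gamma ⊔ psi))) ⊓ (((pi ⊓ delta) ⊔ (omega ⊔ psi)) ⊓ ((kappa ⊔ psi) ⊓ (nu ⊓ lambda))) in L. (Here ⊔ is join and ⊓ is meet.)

omega

gamma ∨ delta = gamma
lambda ∧ pi = pi
gamma ∧ pi = delta
gamma ∨ psi = psi
omega ∨ psi = psi
delta ∨ psi = psi
pi ∧ delta = delta
omega ∨ psi = psi
delta ∨ psi = psi
kappa ∨ psi = psi
nu ∧ lambda = omega
psi ∧ omega = omega
psi ∧ omega = omega
psi ∧ omega = omega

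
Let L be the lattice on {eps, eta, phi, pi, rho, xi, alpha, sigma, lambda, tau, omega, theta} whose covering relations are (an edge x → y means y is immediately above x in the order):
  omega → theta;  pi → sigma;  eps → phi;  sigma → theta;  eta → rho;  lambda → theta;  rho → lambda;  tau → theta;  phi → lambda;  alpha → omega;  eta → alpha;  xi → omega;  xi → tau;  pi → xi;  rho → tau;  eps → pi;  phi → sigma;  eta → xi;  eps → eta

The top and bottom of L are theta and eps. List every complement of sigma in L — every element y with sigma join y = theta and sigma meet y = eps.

alpha, eta, rho

Need y with sigma ∨ y = theta and sigma ∧ y = eps.
Checking each element gives: alpha, eta, rho.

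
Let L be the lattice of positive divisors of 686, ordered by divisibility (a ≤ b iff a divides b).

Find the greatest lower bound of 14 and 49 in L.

7

Common lower bounds of {14, 49}: 1, 7.
The greatest among these is 7.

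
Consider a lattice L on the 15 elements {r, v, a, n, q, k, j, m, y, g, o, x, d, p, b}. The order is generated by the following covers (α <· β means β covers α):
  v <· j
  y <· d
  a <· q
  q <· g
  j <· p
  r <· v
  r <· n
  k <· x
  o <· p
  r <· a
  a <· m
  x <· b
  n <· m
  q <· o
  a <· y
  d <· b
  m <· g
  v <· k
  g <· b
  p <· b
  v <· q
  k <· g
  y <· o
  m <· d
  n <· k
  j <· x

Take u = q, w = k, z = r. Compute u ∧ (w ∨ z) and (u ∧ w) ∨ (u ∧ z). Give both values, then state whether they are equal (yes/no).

v; v; yes

w ∨ z = k, so u ∧ (w ∨ z) = q ∧ k = v.
u ∧ w = v and u ∧ z = r, so (u ∧ w) ∨ (u ∧ z) = v ∨ r = v.
Equal: yes.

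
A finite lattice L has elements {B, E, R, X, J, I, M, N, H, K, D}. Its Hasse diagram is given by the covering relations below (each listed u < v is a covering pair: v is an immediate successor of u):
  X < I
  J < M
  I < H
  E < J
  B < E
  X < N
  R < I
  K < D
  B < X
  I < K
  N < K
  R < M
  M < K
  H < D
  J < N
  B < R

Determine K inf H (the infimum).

Common lower bounds of {K, H}: B, I, R, X.
The greatest among these is I.

I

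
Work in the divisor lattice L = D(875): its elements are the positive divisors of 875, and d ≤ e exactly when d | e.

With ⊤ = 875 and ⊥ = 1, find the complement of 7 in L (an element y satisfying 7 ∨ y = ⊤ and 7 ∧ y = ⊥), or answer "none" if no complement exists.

Need y with 7 ∨ y = 875 and 7 ∧ y = 1.
Checking each element gives: 125.

125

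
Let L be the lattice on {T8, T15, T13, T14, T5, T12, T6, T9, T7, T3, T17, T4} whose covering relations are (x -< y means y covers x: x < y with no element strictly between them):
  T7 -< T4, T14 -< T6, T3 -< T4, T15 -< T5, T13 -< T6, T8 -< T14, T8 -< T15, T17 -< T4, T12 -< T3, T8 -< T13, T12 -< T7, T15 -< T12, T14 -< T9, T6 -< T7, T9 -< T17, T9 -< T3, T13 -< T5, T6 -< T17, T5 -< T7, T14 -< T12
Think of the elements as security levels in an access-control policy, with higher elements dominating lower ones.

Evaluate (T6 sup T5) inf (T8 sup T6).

T6 ∨ T5 = T7
T8 ∨ T6 = T6
T7 ∧ T6 = T6

T6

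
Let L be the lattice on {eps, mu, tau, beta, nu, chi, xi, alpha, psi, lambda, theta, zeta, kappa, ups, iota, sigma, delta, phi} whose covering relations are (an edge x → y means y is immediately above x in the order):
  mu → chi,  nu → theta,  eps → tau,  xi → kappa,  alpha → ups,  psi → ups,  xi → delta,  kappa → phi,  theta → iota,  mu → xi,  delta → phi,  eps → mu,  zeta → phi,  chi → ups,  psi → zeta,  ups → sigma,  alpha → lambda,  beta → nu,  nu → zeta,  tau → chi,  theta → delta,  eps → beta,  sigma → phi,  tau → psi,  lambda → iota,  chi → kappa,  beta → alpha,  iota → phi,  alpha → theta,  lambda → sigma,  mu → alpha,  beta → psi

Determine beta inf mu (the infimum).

Common lower bounds of {beta, mu}: eps.
The greatest among these is eps.

eps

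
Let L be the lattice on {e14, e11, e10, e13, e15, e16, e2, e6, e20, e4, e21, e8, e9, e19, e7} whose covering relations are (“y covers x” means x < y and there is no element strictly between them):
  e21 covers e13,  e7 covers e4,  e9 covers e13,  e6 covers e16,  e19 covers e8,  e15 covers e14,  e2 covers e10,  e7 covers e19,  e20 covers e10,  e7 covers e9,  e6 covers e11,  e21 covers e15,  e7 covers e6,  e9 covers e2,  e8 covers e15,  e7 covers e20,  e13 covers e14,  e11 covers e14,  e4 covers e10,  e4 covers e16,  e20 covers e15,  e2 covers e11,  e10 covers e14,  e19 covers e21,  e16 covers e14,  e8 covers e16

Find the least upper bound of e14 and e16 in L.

e16

Common upper bounds of {e14, e16}: e16, e19, e4, e6, e7, e8.
The least among these is e16.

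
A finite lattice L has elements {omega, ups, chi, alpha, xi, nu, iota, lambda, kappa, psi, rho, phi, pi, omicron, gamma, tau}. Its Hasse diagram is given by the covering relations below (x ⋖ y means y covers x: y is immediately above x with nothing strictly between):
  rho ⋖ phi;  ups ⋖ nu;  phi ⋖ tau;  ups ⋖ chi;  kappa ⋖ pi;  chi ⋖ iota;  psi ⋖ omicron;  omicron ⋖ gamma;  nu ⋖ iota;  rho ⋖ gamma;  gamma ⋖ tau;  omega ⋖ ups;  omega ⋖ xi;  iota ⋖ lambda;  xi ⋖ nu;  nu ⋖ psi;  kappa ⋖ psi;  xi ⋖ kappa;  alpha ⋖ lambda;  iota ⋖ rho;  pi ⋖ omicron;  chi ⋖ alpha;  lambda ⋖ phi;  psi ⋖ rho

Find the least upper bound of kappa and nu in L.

psi

Common upper bounds of {kappa, nu}: gamma, omicron, phi, psi, rho, tau.
The least among these is psi.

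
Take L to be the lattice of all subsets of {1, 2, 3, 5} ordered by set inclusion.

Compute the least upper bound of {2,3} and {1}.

Common upper bounds of {{2,3}, {1}}: {1,2,3,5}, {1,2,3}.
The least among these is {1,2,3}.

{1,2,3}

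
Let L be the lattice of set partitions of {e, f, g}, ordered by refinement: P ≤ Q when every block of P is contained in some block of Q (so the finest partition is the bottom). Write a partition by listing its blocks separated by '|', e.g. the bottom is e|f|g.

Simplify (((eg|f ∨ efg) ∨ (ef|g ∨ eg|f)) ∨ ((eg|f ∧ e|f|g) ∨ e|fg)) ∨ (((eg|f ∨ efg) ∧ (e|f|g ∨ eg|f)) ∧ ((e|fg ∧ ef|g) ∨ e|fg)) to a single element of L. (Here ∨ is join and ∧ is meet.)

eg|f ∨ efg = efg
ef|g ∨ eg|f = efg
efg ∨ efg = efg
eg|f ∧ e|f|g = e|f|g
e|f|g ∨ e|fg = e|fg
efg ∨ e|fg = efg
eg|f ∨ efg = efg
e|f|g ∨ eg|f = eg|f
efg ∧ eg|f = eg|f
e|fg ∧ ef|g = e|f|g
e|f|g ∨ e|fg = e|fg
eg|f ∧ e|fg = e|f|g
efg ∨ e|f|g = efg

efg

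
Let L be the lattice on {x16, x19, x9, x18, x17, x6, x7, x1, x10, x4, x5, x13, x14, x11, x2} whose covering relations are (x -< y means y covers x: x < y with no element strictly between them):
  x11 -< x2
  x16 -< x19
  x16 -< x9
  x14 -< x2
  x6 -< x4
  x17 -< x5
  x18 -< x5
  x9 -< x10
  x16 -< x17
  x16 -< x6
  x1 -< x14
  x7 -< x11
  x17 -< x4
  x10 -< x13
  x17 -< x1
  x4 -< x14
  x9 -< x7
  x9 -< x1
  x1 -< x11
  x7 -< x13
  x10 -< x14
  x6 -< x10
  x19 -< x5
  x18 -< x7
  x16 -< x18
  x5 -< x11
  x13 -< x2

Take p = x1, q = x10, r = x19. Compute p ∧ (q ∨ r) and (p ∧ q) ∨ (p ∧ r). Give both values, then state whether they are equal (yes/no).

q ∨ r = x2, so p ∧ (q ∨ r) = x1 ∧ x2 = x1.
p ∧ q = x9 and p ∧ r = x16, so (p ∧ q) ∨ (p ∧ r) = x9 ∨ x16 = x9.
Equal: no.

x1; x9; no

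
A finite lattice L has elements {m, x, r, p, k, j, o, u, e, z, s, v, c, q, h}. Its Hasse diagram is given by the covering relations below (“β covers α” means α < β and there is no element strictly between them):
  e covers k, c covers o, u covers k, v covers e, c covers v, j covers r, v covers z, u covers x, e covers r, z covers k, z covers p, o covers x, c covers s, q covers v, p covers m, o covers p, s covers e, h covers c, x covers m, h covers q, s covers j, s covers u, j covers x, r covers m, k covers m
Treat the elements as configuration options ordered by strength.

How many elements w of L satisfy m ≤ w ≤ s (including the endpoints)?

The interval [m, s] = {e, j, k, m, r, s, u, x}, which has 8 elements.

8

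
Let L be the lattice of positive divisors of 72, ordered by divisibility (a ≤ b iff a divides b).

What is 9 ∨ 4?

In the divisibility order, the join is the least common multiple: lcm(9, 4) = 36.

36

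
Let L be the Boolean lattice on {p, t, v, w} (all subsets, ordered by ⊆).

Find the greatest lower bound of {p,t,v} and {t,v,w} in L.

{t,v}

Under ⊆, meet is intersection: {p,t,v} ∩ {t,v,w} = {t,v}.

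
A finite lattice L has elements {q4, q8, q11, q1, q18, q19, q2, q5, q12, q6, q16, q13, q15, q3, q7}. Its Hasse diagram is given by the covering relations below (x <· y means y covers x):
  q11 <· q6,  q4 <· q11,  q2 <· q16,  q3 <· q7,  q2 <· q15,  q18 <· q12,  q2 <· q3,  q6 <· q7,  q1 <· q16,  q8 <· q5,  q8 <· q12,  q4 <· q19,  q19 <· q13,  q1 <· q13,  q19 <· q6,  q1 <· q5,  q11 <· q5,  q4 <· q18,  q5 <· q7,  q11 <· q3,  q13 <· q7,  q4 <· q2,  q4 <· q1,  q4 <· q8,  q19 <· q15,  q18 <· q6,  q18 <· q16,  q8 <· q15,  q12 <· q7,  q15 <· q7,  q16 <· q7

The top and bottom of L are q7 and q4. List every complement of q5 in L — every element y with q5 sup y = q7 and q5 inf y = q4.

Need y with q5 ∨ y = q7 and q5 ∧ y = q4.
Checking each element gives: q18, q19, q2.

q18, q19, q2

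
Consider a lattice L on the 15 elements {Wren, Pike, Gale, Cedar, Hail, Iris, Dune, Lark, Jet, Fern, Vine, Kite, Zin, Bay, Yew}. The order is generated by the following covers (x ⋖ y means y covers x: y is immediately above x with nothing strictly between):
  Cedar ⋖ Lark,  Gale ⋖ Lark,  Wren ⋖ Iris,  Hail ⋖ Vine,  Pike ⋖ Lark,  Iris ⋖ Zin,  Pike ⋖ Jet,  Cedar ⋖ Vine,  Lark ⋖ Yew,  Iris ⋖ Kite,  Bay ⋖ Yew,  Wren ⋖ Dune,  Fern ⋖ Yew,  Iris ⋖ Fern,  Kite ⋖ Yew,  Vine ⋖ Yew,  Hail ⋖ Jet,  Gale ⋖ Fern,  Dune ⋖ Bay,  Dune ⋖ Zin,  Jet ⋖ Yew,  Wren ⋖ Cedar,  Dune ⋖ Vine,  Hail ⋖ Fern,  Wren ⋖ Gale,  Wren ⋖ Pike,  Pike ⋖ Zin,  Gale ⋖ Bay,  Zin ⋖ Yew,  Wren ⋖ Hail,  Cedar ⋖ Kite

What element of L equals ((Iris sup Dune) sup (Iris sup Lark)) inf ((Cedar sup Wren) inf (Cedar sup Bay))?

Cedar

Iris ∨ Dune = Zin
Iris ∨ Lark = Yew
Zin ∨ Yew = Yew
Cedar ∨ Wren = Cedar
Cedar ∨ Bay = Yew
Cedar ∧ Yew = Cedar
Yew ∧ Cedar = Cedar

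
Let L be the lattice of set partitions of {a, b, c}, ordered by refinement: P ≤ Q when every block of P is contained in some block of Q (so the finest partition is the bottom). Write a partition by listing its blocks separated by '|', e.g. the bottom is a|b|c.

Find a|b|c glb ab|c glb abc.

The meet (common refinement) of a|b|c, ab|c, abc intersects blocks pairwise, giving a|b|c.

a|b|c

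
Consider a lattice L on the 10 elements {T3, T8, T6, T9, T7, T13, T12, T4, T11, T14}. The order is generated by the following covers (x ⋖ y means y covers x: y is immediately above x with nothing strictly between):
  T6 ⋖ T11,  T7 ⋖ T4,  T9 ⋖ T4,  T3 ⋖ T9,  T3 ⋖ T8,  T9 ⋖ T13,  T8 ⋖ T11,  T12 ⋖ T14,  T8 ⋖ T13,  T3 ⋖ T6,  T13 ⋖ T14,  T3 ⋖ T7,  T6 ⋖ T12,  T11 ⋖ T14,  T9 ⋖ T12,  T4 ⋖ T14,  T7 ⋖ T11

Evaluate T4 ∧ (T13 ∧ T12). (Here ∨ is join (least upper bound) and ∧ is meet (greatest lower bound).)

T9

T13 ∧ T12 = T9
T4 ∧ T9 = T9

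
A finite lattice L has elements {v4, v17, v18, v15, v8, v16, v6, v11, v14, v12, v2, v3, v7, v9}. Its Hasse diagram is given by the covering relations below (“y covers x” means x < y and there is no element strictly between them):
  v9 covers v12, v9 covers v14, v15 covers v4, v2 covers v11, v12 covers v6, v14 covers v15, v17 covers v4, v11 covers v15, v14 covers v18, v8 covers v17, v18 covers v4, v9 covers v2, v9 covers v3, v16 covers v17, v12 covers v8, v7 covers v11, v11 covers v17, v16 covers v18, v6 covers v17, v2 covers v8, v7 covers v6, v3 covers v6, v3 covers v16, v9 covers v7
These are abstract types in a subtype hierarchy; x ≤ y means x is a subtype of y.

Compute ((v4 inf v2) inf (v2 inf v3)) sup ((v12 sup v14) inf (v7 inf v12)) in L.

v4 ∧ v2 = v4
v2 ∧ v3 = v17
v4 ∧ v17 = v4
v12 ∨ v14 = v9
v7 ∧ v12 = v6
v9 ∧ v6 = v6
v4 ∨ v6 = v6

v6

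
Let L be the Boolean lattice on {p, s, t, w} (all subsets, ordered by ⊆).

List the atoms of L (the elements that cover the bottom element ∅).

{p}, {s}, {t}, {w}

The atoms are exactly the elements that cover ∅: {p}, {s}, {t}, {w}.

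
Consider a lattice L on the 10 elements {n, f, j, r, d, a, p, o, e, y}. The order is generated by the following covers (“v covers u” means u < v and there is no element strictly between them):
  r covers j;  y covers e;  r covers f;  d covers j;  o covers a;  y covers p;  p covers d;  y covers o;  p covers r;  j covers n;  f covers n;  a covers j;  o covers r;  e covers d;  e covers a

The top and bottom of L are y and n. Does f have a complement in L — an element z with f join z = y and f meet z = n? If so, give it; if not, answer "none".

Need z with f ∨ z = y and f ∧ z = n.
Checking each element gives: e.

e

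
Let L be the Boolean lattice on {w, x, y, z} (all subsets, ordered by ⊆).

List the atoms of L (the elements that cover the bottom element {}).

{w}, {x}, {y}, {z}

The atoms are exactly the elements that cover {}: {w}, {x}, {y}, {z}.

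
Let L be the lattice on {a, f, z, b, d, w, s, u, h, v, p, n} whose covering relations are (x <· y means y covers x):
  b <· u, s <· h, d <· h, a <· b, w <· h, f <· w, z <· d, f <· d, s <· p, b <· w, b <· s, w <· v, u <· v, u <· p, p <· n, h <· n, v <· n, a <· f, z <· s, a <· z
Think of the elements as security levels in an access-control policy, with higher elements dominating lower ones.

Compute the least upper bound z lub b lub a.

s

Common upper bounds of {z, b, a}: h, n, p, s.
The least among these is s.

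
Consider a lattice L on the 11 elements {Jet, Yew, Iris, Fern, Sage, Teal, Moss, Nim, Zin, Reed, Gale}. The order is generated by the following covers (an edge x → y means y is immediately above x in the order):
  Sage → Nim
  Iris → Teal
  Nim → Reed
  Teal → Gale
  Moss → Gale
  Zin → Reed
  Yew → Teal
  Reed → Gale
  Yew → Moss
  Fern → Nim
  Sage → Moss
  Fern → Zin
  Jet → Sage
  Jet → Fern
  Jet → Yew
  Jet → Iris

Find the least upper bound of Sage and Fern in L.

Common upper bounds of {Sage, Fern}: Gale, Nim, Reed.
The least among these is Nim.

Nim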